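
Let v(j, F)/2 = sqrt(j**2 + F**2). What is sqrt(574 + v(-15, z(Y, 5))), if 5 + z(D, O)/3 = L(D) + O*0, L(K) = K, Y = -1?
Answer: sqrt(574 + 6*sqrt(61)) ≈ 24.917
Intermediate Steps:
z(D, O) = -15 + 3*D (z(D, O) = -15 + 3*(D + O*0) = -15 + 3*(D + 0) = -15 + 3*D)
v(j, F) = 2*sqrt(F**2 + j**2) (v(j, F) = 2*sqrt(j**2 + F**2) = 2*sqrt(F**2 + j**2))
sqrt(574 + v(-15, z(Y, 5))) = sqrt(574 + 2*sqrt((-15 + 3*(-1))**2 + (-15)**2)) = sqrt(574 + 2*sqrt((-15 - 3)**2 + 225)) = sqrt(574 + 2*sqrt((-18)**2 + 225)) = sqrt(574 + 2*sqrt(324 + 225)) = sqrt(574 + 2*sqrt(549)) = sqrt(574 + 2*(3*sqrt(61))) = sqrt(574 + 6*sqrt(61))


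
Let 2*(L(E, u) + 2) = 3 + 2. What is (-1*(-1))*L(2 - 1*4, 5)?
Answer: 1/2 ≈ 0.50000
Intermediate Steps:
L(E, u) = 1/2 (L(E, u) = -2 + (3 + 2)/2 = -2 + (1/2)*5 = -2 + 5/2 = 1/2)
(-1*(-1))*L(2 - 1*4, 5) = -1*(-1)*(1/2) = 1*(1/2) = 1/2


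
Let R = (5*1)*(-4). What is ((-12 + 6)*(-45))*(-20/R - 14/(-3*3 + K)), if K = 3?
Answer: 900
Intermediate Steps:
R = -20 (R = 5*(-4) = -20)
((-12 + 6)*(-45))*(-20/R - 14/(-3*3 + K)) = ((-12 + 6)*(-45))*(-20/(-20) - 14/(-3*3 + 3)) = (-6*(-45))*(-20*(-1/20) - 14/(-9 + 3)) = 270*(1 - 14/(-6)) = 270*(1 - 14*(-⅙)) = 270*(1 + 7/3) = 270*(10/3) = 900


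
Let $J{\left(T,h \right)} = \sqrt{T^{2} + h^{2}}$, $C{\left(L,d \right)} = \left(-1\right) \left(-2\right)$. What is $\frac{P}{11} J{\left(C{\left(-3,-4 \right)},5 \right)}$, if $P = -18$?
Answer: $- \frac{18 \sqrt{29}}{11} \approx -8.8121$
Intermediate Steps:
$C{\left(L,d \right)} = 2$
$\frac{P}{11} J{\left(C{\left(-3,-4 \right)},5 \right)} = \frac{1}{11} \left(-18\right) \sqrt{2^{2} + 5^{2}} = \frac{1}{11} \left(-18\right) \sqrt{4 + 25} = - \frac{18 \sqrt{29}}{11}$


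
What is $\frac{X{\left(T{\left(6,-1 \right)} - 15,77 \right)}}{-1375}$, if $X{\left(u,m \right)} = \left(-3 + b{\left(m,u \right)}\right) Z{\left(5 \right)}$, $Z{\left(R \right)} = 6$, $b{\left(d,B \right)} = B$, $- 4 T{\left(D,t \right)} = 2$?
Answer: $\frac{111}{1375} \approx 0.080727$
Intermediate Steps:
$T{\left(D,t \right)} = - \frac{1}{2}$ ($T{\left(D,t \right)} = \left(- \frac{1}{4}\right) 2 = - \frac{1}{2}$)
$X{\left(u,m \right)} = -18 + 6 u$ ($X{\left(u,m \right)} = \left(-3 + u\right) 6 = -18 + 6 u$)
$\frac{X{\left(T{\left(6,-1 \right)} - 15,77 \right)}}{-1375} = \frac{-18 + 6 \left(- \frac{1}{2} - 15\right)}{-1375} = \left(-18 + 6 \left(- \frac{1}{2} - 15\right)\right) \left(- \frac{1}{1375}\right) = \left(-18 + 6 \left(- \frac{31}{2}\right)\right) \left(- \frac{1}{1375}\right) = \left(-18 - 93\right) \left(- \frac{1}{1375}\right) = \left(-111\right) \left(- \frac{1}{1375}\right) = \frac{111}{1375}$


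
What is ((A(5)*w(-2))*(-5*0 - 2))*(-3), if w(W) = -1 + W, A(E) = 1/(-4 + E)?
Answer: -18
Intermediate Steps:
((A(5)*w(-2))*(-5*0 - 2))*(-3) = (((-1 - 2)/(-4 + 5))*(-5*0 - 2))*(-3) = ((-3/1)*(0 - 2))*(-3) = ((1*(-3))*(-2))*(-3) = -3*(-2)*(-3) = 6*(-3) = -18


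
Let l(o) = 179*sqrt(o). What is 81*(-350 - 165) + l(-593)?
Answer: -41715 + 179*I*sqrt(593) ≈ -41715.0 + 4358.9*I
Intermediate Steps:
81*(-350 - 165) + l(-593) = 81*(-350 - 165) + 179*sqrt(-593) = 81*(-515) + 179*(I*sqrt(593)) = -41715 + 179*I*sqrt(593)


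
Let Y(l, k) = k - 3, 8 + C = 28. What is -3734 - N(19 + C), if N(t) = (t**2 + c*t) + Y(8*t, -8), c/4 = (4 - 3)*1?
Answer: -5400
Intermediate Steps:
C = 20 (C = -8 + 28 = 20)
Y(l, k) = -3 + k
c = 4 (c = 4*((4 - 3)*1) = 4*(1*1) = 4*1 = 4)
N(t) = -11 + t**2 + 4*t (N(t) = (t**2 + 4*t) + (-3 - 8) = (t**2 + 4*t) - 11 = -11 + t**2 + 4*t)
-3734 - N(19 + C) = -3734 - (-11 + (19 + 20)**2 + 4*(19 + 20)) = -3734 - (-11 + 39**2 + 4*39) = -3734 - (-11 + 1521 + 156) = -3734 - 1*1666 = -3734 - 1666 = -5400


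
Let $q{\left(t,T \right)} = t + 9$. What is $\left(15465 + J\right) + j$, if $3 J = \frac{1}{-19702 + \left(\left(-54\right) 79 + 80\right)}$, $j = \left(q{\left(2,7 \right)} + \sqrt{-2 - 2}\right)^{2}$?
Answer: $\frac{1116668447}{71664} + 44 i \approx 15582.0 + 44.0 i$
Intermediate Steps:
$q{\left(t,T \right)} = 9 + t$
$j = \left(11 + 2 i\right)^{2}$ ($j = \left(\left(9 + 2\right) + \sqrt{-2 - 2}\right)^{2} = \left(11 + \sqrt{-4}\right)^{2} = \left(11 + 2 i\right)^{2} \approx 117.0 + 44.0 i$)
$J = - \frac{1}{71664}$ ($J = \frac{1}{3 \left(-19702 + \left(\left(-54\right) 79 + 80\right)\right)} = \frac{1}{3 \left(-19702 + \left(-4266 + 80\right)\right)} = \frac{1}{3 \left(-19702 - 4186\right)} = \frac{1}{3 \left(-23888\right)} = \frac{1}{3} \left(- \frac{1}{23888}\right) = - \frac{1}{71664} \approx -1.3954 \cdot 10^{-5}$)
$\left(15465 + J\right) + j = \left(15465 - \frac{1}{71664}\right) + \left(117 + 44 i\right) = \frac{1108283759}{71664} + \left(117 + 44 i\right) = \frac{1116668447}{71664} + 44 i$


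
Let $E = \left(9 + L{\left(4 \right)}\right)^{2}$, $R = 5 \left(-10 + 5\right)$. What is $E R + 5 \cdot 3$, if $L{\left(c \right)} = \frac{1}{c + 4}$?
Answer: $- \frac{132265}{64} \approx -2066.6$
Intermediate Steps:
$R = -25$ ($R = 5 \left(-5\right) = -25$)
$L{\left(c \right)} = \frac{1}{4 + c}$
$E = \frac{5329}{64}$ ($E = \left(9 + \frac{1}{4 + 4}\right)^{2} = \left(9 + \frac{1}{8}\right)^{2} = \left(\frac{73}{8}\right)^{2} = \frac{5329}{64} \approx 83.266$)
$E R + 5 \cdot 3 = \frac{5329}{64} \left(-25\right) + 5 \cdot 3 = - \frac{133225}{64} + 15 = - \frac{132265}{64}$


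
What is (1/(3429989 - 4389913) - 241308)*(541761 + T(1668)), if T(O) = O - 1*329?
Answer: -31450559919014575/239981 ≈ -1.3105e+11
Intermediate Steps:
T(O) = -329 + O (T(O) = O - 329 = -329 + O)
(1/(3429989 - 4389913) - 241308)*(541761 + T(1668)) = (1/(3429989 - 4389913) - 241308)*(541761 + (-329 + 1668)) = (1/(-959924) - 241308)*(541761 + 1339) = (-1/959924 - 241308)*543100 = -231637340593/959924*543100 = -31450559919014575/239981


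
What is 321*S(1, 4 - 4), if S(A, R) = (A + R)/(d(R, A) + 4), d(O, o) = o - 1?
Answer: 321/4 ≈ 80.250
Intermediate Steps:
d(O, o) = -1 + o
S(A, R) = (A + R)/(3 + A) (S(A, R) = (A + R)/((-1 + A) + 4) = (A + R)/(3 + A))
321*S(1, 4 - 4) = 321*((1 + (4 - 4))/(3 + 1)) = 321*((1 + 0)/4) = 321*((1/4)*1) = 321*(1/4) = 321/4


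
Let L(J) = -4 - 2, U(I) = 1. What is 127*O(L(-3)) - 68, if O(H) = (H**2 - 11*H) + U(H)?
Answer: 13013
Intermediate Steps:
L(J) = -6
O(H) = 1 + H**2 - 11*H (O(H) = (H**2 - 11*H) + 1 = 1 + H**2 - 11*H)
127*O(L(-3)) - 68 = 127*(1 + (-6)**2 - 11*(-6)) - 68 = 127*(1 + 36 + 66) - 68 = 127*103 - 68 = 13081 - 68 = 13013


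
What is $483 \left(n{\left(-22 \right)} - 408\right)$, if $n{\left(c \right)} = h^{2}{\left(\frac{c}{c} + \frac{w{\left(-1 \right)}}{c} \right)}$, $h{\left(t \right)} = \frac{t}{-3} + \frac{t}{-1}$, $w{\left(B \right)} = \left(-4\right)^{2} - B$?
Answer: $- \frac{71518132}{363} \approx -1.9702 \cdot 10^{5}$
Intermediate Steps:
$w{\left(B \right)} = 16 - B$
$h{\left(t \right)} = - \frac{4 t}{3}$ ($h{\left(t \right)} = t \left(- \frac{1}{3}\right) + t \left(-1\right) = - \frac{t}{3} - t = - \frac{4 t}{3}$)
$n{\left(c \right)} = \left(- \frac{4}{3} - \frac{68}{3 c}\right)^{2}$ ($n{\left(c \right)} = \left(- \frac{4 \left(\frac{c}{c} + \frac{16 - -1}{c}\right)}{3}\right)^{2} = \left(- \frac{4 \left(1 + \frac{16 + 1}{c}\right)}{3}\right)^{2} = \left(- \frac{4 \left(1 + \frac{17}{c}\right)}{3}\right)^{2} = \left(- \frac{4}{3} - \frac{68}{3 c}\right)^{2}$)
$483 \left(n{\left(-22 \right)} - 408\right) = 483 \left(\frac{16 \left(17 - 22\right)^{2}}{9 \cdot 484} - 408\right) = 483 \left(\frac{16}{9} \cdot \frac{1}{484} \left(-5\right)^{2} - 408\right) = 483 \left(\frac{16}{9} \cdot \frac{1}{484} \cdot 25 - 408\right) = 483 \left(\frac{100}{1089} - 408\right) = 483 \left(- \frac{444212}{1089}\right) = - \frac{71518132}{363}$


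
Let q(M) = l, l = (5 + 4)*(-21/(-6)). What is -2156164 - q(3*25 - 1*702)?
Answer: -4312391/2 ≈ -2.1562e+6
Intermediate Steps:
l = 63/2 (l = 9*(-21*(-⅙)) = 9*(7/2) = 63/2 ≈ 31.500)
q(M) = 63/2
-2156164 - q(3*25 - 1*702) = -2156164 - 1*63/2 = -2156164 - 63/2 = -4312391/2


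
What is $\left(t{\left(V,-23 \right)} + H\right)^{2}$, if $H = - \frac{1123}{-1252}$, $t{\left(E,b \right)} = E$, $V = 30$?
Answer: $\frac{1496374489}{1567504} \approx 954.62$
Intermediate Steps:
$H = \frac{1123}{1252}$ ($H = \left(-1123\right) \left(- \frac{1}{1252}\right) = \frac{1123}{1252} \approx 0.89697$)
$\left(t{\left(V,-23 \right)} + H\right)^{2} = \left(30 + \frac{1123}{1252}\right)^{2} = \left(\frac{38683}{1252}\right)^{2} = \frac{1496374489}{1567504}$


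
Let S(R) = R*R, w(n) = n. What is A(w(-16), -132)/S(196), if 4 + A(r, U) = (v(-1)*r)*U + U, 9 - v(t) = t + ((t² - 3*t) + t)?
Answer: 1831/4802 ≈ 0.38130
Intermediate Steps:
v(t) = 9 + t - t² (v(t) = 9 - (t + ((t² - 3*t) + t)) = 9 - (t + (t² - 2*t)) = 9 - (t² - t) = 9 + (t - t²) = 9 + t - t²)
S(R) = R²
A(r, U) = -4 + U + 7*U*r (A(r, U) = -4 + (((9 - 1 - 1*(-1)²)*r)*U + U) = -4 + (((9 - 1 - 1*1)*r)*U + U) = -4 + (((9 - 1 - 1)*r)*U + U) = -4 + ((7*r)*U + U) = -4 + (7*U*r + U) = -4 + (U + 7*U*r) = -4 + U + 7*U*r)
A(w(-16), -132)/S(196) = (-4 - 132 + 7*(-132)*(-16))/(196²) = (-4 - 132 + 14784)/38416 = 14648*(1/38416) = 1831/4802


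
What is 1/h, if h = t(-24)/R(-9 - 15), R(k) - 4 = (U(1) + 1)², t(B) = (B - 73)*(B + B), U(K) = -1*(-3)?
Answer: 5/1164 ≈ 0.0042955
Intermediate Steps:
U(K) = 3
t(B) = 2*B*(-73 + B) (t(B) = (-73 + B)*(2*B) = 2*B*(-73 + B))
R(k) = 20 (R(k) = 4 + (3 + 1)² = 4 + 4² = 4 + 16 = 20)
h = 1164/5 (h = (2*(-24)*(-73 - 24))/20 = (2*(-24)*(-97))*(1/20) = 4656*(1/20) = 1164/5 ≈ 232.80)
1/h = 1/(1164/5) = 5/1164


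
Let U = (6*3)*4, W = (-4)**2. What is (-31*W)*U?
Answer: -35712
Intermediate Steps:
W = 16
U = 72 (U = 18*4 = 72)
(-31*W)*U = -31*16*72 = -496*72 = -35712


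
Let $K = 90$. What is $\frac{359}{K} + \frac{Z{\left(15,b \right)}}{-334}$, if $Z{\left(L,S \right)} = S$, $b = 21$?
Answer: $\frac{29504}{7515} \approx 3.926$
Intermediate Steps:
$\frac{359}{K} + \frac{Z{\left(15,b \right)}}{-334} = \frac{359}{90} + \frac{21}{-334} = 359 \cdot \frac{1}{90} + 21 \left(- \frac{1}{334}\right) = \frac{359}{90} - \frac{21}{334} = \frac{29504}{7515}$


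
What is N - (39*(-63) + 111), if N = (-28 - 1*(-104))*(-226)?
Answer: -14830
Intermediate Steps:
N = -17176 (N = (-28 + 104)*(-226) = 76*(-226) = -17176)
N - (39*(-63) + 111) = -17176 - (39*(-63) + 111) = -17176 - (-2457 + 111) = -17176 - 1*(-2346) = -17176 + 2346 = -14830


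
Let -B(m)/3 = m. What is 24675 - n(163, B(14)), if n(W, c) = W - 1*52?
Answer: 24564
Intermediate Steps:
B(m) = -3*m
n(W, c) = -52 + W (n(W, c) = W - 52 = -52 + W)
24675 - n(163, B(14)) = 24675 - (-52 + 163) = 24675 - 1*111 = 24675 - 111 = 24564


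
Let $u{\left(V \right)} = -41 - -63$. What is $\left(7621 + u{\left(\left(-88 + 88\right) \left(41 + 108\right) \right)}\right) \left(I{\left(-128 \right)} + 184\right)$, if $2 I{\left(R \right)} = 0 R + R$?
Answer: $917160$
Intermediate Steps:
$I{\left(R \right)} = \frac{R}{2}$ ($I{\left(R \right)} = \frac{0 R + R}{2} = \frac{0 + R}{2} = \frac{R}{2}$)
$u{\left(V \right)} = 22$ ($u{\left(V \right)} = -41 + 63 = 22$)
$\left(7621 + u{\left(\left(-88 + 88\right) \left(41 + 108\right) \right)}\right) \left(I{\left(-128 \right)} + 184\right) = \left(7621 + 22\right) \left(\frac{1}{2} \left(-128\right) + 184\right) = 7643 \left(-64 + 184\right) = 7643 \cdot 120 = 917160$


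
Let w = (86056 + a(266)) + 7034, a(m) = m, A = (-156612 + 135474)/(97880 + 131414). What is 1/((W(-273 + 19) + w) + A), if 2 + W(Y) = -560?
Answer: 8819/818349473 ≈ 1.0777e-5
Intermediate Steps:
W(Y) = -562 (W(Y) = -2 - 560 = -562)
A = -813/8819 (A = -21138/229294 = -21138*1/229294 = -813/8819 ≈ -0.092187)
w = 93356 (w = (86056 + 266) + 7034 = 86322 + 7034 = 93356)
1/((W(-273 + 19) + w) + A) = 1/((-562 + 93356) - 813/8819) = 1/(92794 - 813/8819) = 1/(818349473/8819) = 8819/818349473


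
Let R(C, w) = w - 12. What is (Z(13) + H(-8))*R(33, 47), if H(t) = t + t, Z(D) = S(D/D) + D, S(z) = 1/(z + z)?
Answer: -175/2 ≈ -87.500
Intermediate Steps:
S(z) = 1/(2*z)
Z(D) = 1/2 + D (Z(D) = 1/(2*((D/D))) + D = (1/2)/1 + D = (1/2)*1 + D = 1/2 + D)
H(t) = 2*t
R(C, w) = -12 + w
(Z(13) + H(-8))*R(33, 47) = ((1/2 + 13) + 2*(-8))*(-12 + 47) = (27/2 - 16)*35 = -5/2*35 = -175/2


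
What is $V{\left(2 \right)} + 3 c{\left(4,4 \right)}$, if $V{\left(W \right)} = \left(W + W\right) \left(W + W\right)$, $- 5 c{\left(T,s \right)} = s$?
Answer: $\frac{68}{5} \approx 13.6$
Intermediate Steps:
$c{\left(T,s \right)} = - \frac{s}{5}$
$V{\left(W \right)} = 4 W^{2}$ ($V{\left(W \right)} = 2 W 2 W = 4 W^{2}$)
$V{\left(2 \right)} + 3 c{\left(4,4 \right)} = 4 \cdot 2^{2} + 3 \left(\left(- \frac{1}{5}\right) 4\right) = 4 \cdot 4 + 3 \left(- \frac{4}{5}\right) = 16 - \frac{12}{5} = \frac{68}{5}$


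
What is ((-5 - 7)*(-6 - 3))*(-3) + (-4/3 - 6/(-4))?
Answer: -1943/6 ≈ -323.83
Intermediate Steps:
((-5 - 7)*(-6 - 3))*(-3) + (-4/3 - 6/(-4)) = -12*(-9)*(-3) + (-4*1/3 - 6*(-1/4)) = 108*(-3) + (-4/3 + 3/2) = -324 + 1/6 = -1943/6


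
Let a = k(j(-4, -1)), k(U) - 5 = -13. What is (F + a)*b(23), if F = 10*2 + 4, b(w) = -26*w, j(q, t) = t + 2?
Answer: -9568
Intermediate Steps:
j(q, t) = 2 + t
k(U) = -8 (k(U) = 5 - 13 = -8)
a = -8
F = 24 (F = 20 + 4 = 24)
(F + a)*b(23) = (24 - 8)*(-26*23) = 16*(-598) = -9568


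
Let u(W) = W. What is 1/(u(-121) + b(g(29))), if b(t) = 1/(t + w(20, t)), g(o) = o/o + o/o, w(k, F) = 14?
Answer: -16/1935 ≈ -0.0082687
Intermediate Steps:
g(o) = 2 (g(o) = 1 + 1 = 2)
b(t) = 1/(14 + t) (b(t) = 1/(t + 14) = 1/(14 + t))
1/(u(-121) + b(g(29))) = 1/(-121 + 1/(14 + 2)) = 1/(-121 + 1/16) = 1/(-1935/16) = -16/1935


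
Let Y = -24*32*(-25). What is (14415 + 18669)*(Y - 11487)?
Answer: 255176892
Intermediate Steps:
Y = 19200 (Y = -768*(-25) = 19200)
(14415 + 18669)*(Y - 11487) = (14415 + 18669)*(19200 - 11487) = 33084*7713 = 255176892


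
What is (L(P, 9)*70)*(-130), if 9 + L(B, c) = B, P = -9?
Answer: 163800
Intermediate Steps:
L(B, c) = -9 + B
(L(P, 9)*70)*(-130) = ((-9 - 9)*70)*(-130) = -18*70*(-130) = -1260*(-130) = 163800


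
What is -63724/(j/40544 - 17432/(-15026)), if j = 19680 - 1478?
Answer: -9705390528064/245066565 ≈ -39603.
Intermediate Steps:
j = 18202
-63724/(j/40544 - 17432/(-15026)) = -63724/(18202/40544 - 17432/(-15026)) = -63724/(18202*(1/40544) - 17432*(-1/15026)) = -63724/(9101/20272 + 8716/7513) = -63724/245066565/152303536 = -63724*152303536/245066565 = -9705390528064/245066565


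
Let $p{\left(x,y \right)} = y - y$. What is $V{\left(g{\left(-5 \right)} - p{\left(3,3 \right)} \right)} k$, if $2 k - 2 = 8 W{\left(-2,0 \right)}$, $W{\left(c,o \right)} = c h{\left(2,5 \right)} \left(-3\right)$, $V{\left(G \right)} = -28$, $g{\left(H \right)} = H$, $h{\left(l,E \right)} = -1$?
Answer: $644$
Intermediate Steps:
$p{\left(x,y \right)} = 0$
$W{\left(c,o \right)} = 3 c$ ($W{\left(c,o \right)} = c \left(-1\right) \left(-3\right) = - c \left(-3\right) = 3 c$)
$k = -23$ ($k = 1 + \frac{8 \cdot 3 \left(-2\right)}{2} = 1 + \frac{8 \left(-6\right)}{2} = 1 + \frac{1}{2} \left(-48\right) = 1 - 24 = -23$)
$V{\left(g{\left(-5 \right)} - p{\left(3,3 \right)} \right)} k = \left(-28\right) \left(-23\right) = 644$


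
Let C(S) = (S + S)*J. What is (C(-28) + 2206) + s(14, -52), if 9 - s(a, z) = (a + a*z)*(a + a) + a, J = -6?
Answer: 22529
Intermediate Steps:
C(S) = -12*S (C(S) = (S + S)*(-6) = (2*S)*(-6) = -12*S)
s(a, z) = 9 - a - 2*a*(a + a*z) (s(a, z) = 9 - ((a + a*z)*(a + a) + a) = 9 - ((a + a*z)*(2*a) + a) = 9 - (2*a*(a + a*z) + a) = 9 - (a + 2*a*(a + a*z)) = 9 + (-a - 2*a*(a + a*z)) = 9 - a - 2*a*(a + a*z))
(C(-28) + 2206) + s(14, -52) = (-12*(-28) + 2206) + (9 - 1*14 - 2*14² - 2*(-52)*14²) = (336 + 2206) + (9 - 14 - 2*196 - 2*(-52)*196) = 2542 + (9 - 14 - 392 + 20384) = 2542 + 19987 = 22529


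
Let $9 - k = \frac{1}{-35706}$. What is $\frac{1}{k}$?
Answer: $\frac{35706}{321355} \approx 0.11111$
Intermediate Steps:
$k = \frac{321355}{35706}$ ($k = 9 - \frac{1}{-35706} = 9 - - \frac{1}{35706} = 9 + \frac{1}{35706} = \frac{321355}{35706} \approx 9.0$)
$\frac{1}{k} = \frac{1}{\frac{321355}{35706}} = \frac{35706}{321355}$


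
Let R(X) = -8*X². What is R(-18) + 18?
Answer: -2574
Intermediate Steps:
R(-18) + 18 = -8*(-18)² + 18 = -8*324 + 18 = -2592 + 18 = -2574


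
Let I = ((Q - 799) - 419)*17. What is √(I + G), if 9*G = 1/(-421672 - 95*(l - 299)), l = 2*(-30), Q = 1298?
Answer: √204283124061977/387567 ≈ 36.878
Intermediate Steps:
l = -60
I = 1360 (I = ((1298 - 799) - 419)*17 = (499 - 419)*17 = 80*17 = 1360)
G = -1/3488103 (G = 1/(9*(-421672 - 95*(-60 - 299))) = 1/(9*(-421672 - 95*(-359))) = 1/(9*(-421672 + 34105)) = (⅑)/(-387567) = (⅑)*(-1/387567) = -1/3488103 ≈ -2.8669e-7)
√(I + G) = √(1360 - 1/3488103) = √(4743820079/3488103) = √204283124061977/387567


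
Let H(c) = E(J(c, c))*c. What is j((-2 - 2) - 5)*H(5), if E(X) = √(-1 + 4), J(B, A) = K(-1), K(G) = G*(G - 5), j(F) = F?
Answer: -45*√3 ≈ -77.942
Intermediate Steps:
K(G) = G*(-5 + G)
J(B, A) = 6 (J(B, A) = -(-5 - 1) = -1*(-6) = 6)
E(X) = √3
H(c) = c*√3 (H(c) = √3*c = c*√3)
j((-2 - 2) - 5)*H(5) = ((-2 - 2) - 5)*(5*√3) = (-4 - 5)*(5*√3) = -45*√3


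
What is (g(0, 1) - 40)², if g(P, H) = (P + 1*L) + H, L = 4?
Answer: 1225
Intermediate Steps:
g(P, H) = 4 + H + P (g(P, H) = (P + 1*4) + H = (P + 4) + H = (4 + P) + H = 4 + H + P)
(g(0, 1) - 40)² = ((4 + 1 + 0) - 40)² = (5 - 40)² = (-35)² = 1225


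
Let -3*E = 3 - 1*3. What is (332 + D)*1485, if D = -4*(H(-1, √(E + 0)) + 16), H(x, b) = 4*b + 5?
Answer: 368280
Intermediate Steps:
E = 0 (E = -(3 - 1*3)/3 = -(3 - 3)/3 = -⅓*0 = 0)
H(x, b) = 5 + 4*b
D = -84 (D = -4*((5 + 4*√(0 + 0)) + 16) = -4*((5 + 4*√0) + 16) = -4*((5 + 4*0) + 16) = -4*((5 + 0) + 16) = -4*(5 + 16) = -4*21 = -84)
(332 + D)*1485 = (332 - 84)*1485 = 248*1485 = 368280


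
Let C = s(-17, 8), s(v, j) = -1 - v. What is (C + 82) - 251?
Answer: -153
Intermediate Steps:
C = 16 (C = -1 - 1*(-17) = -1 + 17 = 16)
(C + 82) - 251 = (16 + 82) - 251 = 98 - 251 = -153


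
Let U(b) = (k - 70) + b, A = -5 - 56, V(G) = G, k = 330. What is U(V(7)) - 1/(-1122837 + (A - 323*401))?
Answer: 334396408/1252421 ≈ 267.00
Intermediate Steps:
A = -61
U(b) = 260 + b (U(b) = (330 - 70) + b = 260 + b)
U(V(7)) - 1/(-1122837 + (A - 323*401)) = (260 + 7) - 1/(-1122837 + (-61 - 323*401)) = 267 - 1/(-1122837 + (-61 - 129523)) = 267 - 1/(-1122837 - 129584) = 267 - 1/(-1252421) = 267 - 1*(-1/1252421) = 267 + 1/1252421 = 334396408/1252421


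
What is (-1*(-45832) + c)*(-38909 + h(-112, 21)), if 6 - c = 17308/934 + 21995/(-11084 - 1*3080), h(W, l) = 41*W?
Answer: -13184595467336653/6614588 ≈ -1.9933e+9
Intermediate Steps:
c = -72616063/6614588 (c = 6 - (17308/934 + 21995/(-11084 - 1*3080)) = 6 - (17308*(1/934) + 21995/(-11084 - 3080)) = 6 - (8654/467 + 21995/(-14164)) = 6 - (8654/467 + 21995*(-1/14164)) = 6 - (8654/467 - 21995/14164) = 6 - 1*112303591/6614588 = 6 - 112303591/6614588 = -72616063/6614588 ≈ -10.978)
(-1*(-45832) + c)*(-38909 + h(-112, 21)) = (-1*(-45832) - 72616063/6614588)*(-38909 + 41*(-112)) = (45832 - 72616063/6614588)*(-38909 - 4592) = (303087181153/6614588)*(-43501) = -13184595467336653/6614588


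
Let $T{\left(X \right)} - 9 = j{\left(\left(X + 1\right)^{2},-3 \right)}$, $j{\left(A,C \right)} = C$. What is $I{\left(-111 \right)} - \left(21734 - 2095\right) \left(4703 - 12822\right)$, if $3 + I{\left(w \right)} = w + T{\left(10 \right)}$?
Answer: $159448933$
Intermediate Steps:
$T{\left(X \right)} = 6$ ($T{\left(X \right)} = 9 - 3 = 6$)
$I{\left(w \right)} = 3 + w$ ($I{\left(w \right)} = -3 + \left(w + 6\right) = -3 + \left(6 + w\right) = 3 + w$)
$I{\left(-111 \right)} - \left(21734 - 2095\right) \left(4703 - 12822\right) = \left(3 - 111\right) - \left(21734 - 2095\right) \left(4703 - 12822\right) = -108 - 19639 \left(-8119\right) = -108 - -159449041 = -108 + 159449041 = 159448933$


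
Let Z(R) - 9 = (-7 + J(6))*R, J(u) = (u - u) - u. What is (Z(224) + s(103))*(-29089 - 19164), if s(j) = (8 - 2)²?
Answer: 138341351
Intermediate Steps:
J(u) = -u (J(u) = 0 - u = -u)
Z(R) = 9 - 13*R (Z(R) = 9 + (-7 - 1*6)*R = 9 + (-7 - 6)*R = 9 - 13*R)
s(j) = 36 (s(j) = 6² = 36)
(Z(224) + s(103))*(-29089 - 19164) = ((9 - 13*224) + 36)*(-29089 - 19164) = ((9 - 2912) + 36)*(-48253) = (-2903 + 36)*(-48253) = -2867*(-48253) = 138341351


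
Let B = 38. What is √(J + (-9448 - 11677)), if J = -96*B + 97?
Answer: 2*I*√6169 ≈ 157.09*I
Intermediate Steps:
J = -3551 (J = -96*38 + 97 = -3648 + 97 = -3551)
√(J + (-9448 - 11677)) = √(-3551 + (-9448 - 11677)) = √(-3551 - 21125) = √(-24676) = 2*I*√6169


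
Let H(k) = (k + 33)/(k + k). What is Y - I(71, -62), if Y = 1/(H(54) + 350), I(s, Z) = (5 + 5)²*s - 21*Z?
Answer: -106108822/12629 ≈ -8402.0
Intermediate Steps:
I(s, Z) = -21*Z + 100*s (I(s, Z) = 10²*s - 21*Z = 100*s - 21*Z = -21*Z + 100*s)
H(k) = (33 + k)/(2*k) (H(k) = (33 + k)/((2*k)) = (33 + k)*(1/(2*k)) = (33 + k)/(2*k))
Y = 36/12629 (Y = 1/((½)*(33 + 54)/54 + 350) = 1/((½)*(1/54)*87 + 350) = 1/(29/36 + 350) = 1/(12629/36) = 36/12629 ≈ 0.0028506)
Y - I(71, -62) = 36/12629 - (-21*(-62) + 100*71) = 36/12629 - (1302 + 7100) = 36/12629 - 1*8402 = 36/12629 - 8402 = -106108822/12629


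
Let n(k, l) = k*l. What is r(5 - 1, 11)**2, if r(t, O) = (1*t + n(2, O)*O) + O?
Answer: 66049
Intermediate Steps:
r(t, O) = O + t + 2*O**2 (r(t, O) = (1*t + (2*O)*O) + O = (t + 2*O**2) + O = O + t + 2*O**2)
r(5 - 1, 11)**2 = (11 + (5 - 1) + 2*11**2)**2 = (11 + 4 + 2*121)**2 = (11 + 4 + 242)**2 = 257**2 = 66049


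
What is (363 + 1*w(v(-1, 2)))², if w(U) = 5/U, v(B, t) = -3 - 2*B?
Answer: 128164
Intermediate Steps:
(363 + 1*w(v(-1, 2)))² = (363 + 1*(5/(-3 - 2*(-1))))² = (363 + 1*(5/(-3 + 2)))² = (363 + 1*(5/(-1)))² = (363 + 1*(5*(-1)))² = (363 + 1*(-5))² = (363 - 5)² = 358² = 128164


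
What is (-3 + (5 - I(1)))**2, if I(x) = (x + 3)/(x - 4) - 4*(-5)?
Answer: 2500/9 ≈ 277.78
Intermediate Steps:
I(x) = 20 + (3 + x)/(-4 + x) (I(x) = (3 + x)/(-4 + x) + 20 = 20 + (3 + x)/(-4 + x))
(-3 + (5 - I(1)))**2 = (-3 + (5 - 7*(-11 + 3*1)/(-4 + 1)))**2 = (-3 + (5 - 7*(-11 + 3)/(-3)))**2 = (-3 + (5 - 7*(-1)*(-8)/3))**2 = (-3 + (5 - 1*56/3))**2 = (-3 + (5 - 56/3))**2 = (-3 - 41/3)**2 = (-50/3)**2 = 2500/9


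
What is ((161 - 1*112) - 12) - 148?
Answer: -111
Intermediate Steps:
((161 - 1*112) - 12) - 148 = ((161 - 112) - 12) - 148 = (49 - 12) - 148 = 37 - 148 = -111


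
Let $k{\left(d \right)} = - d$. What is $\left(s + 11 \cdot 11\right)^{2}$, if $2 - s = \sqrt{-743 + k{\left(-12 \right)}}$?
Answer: $\left(123 - i \sqrt{731}\right)^{2} \approx 14398.0 - 6651.1 i$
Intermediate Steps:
$s = 2 - i \sqrt{731}$ ($s = 2 - \sqrt{-743 - -12} = 2 - \sqrt{-743 + 12} = 2 - \sqrt{-731} = 2 - i \sqrt{731} \approx 2.0 - 27.037 i$)
$\left(s + 11 \cdot 11\right)^{2} = \left(\left(2 - i \sqrt{731}\right) + 11 \cdot 11\right)^{2} = \left(\left(2 - i \sqrt{731}\right) + 121\right)^{2} = \left(123 - i \sqrt{731}\right)^{2}$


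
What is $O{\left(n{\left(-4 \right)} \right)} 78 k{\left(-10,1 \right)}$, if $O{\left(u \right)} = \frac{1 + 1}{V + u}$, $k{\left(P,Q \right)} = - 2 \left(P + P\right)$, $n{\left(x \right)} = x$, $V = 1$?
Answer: $-2080$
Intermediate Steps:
$k{\left(P,Q \right)} = - 4 P$ ($k{\left(P,Q \right)} = - 2 \cdot 2 P = - 4 P$)
$O{\left(u \right)} = \frac{2}{1 + u}$ ($O{\left(u \right)} = \frac{1 + 1}{1 + u} = \frac{2}{1 + u}$)
$O{\left(n{\left(-4 \right)} \right)} 78 k{\left(-10,1 \right)} = \frac{2}{1 - 4} \cdot 78 \left(\left(-4\right) \left(-10\right)\right) = \frac{2}{-3} \cdot 78 \cdot 40 = 2 \left(- \frac{1}{3}\right) 78 \cdot 40 = \left(- \frac{2}{3}\right) 78 \cdot 40 = \left(-52\right) 40 = -2080$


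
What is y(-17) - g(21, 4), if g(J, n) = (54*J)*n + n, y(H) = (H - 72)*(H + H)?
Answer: -1514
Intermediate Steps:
y(H) = 2*H*(-72 + H) (y(H) = (-72 + H)*(2*H) = 2*H*(-72 + H))
g(J, n) = n + 54*J*n (g(J, n) = 54*J*n + n = n + 54*J*n)
y(-17) - g(21, 4) = 2*(-17)*(-72 - 17) - 4*(1 + 54*21) = 2*(-17)*(-89) - 4*(1 + 1134) = 3026 - 4*1135 = 3026 - 1*4540 = 3026 - 4540 = -1514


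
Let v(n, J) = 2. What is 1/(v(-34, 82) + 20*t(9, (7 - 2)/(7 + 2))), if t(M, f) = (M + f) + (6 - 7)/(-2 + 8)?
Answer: 9/1708 ≈ 0.0052693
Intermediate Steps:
t(M, f) = -⅙ + M + f (t(M, f) = (M + f) - 1/6 = (M + f) - 1*⅙ = (M + f) - ⅙ = -⅙ + M + f)
1/(v(-34, 82) + 20*t(9, (7 - 2)/(7 + 2))) = 1/(2 + 20*(-⅙ + 9 + (7 - 2)/(7 + 2))) = 1/(2 + 20*(-⅙ + 9 + 5/9)) = 1/(2 + 20*(169/18)) = 1/(2 + 1690/9) = 1/(1708/9) = 9/1708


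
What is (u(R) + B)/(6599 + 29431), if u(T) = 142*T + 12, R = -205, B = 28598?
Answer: -50/3603 ≈ -0.013877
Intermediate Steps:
u(T) = 12 + 142*T
(u(R) + B)/(6599 + 29431) = ((12 + 142*(-205)) + 28598)/(6599 + 29431) = ((12 - 29110) + 28598)/36030 = (-29098 + 28598)*(1/36030) = -500*1/36030 = -50/3603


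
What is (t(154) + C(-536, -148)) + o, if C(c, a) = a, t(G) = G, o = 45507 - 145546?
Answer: -100033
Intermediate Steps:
o = -100039
(t(154) + C(-536, -148)) + o = (154 - 148) - 100039 = 6 - 100039 = -100033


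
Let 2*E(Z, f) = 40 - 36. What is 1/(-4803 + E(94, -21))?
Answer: -1/4801 ≈ -0.00020829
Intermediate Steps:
E(Z, f) = 2 (E(Z, f) = (40 - 36)/2 = (1/2)*4 = 2)
1/(-4803 + E(94, -21)) = 1/(-4803 + 2) = 1/(-4801) = -1/4801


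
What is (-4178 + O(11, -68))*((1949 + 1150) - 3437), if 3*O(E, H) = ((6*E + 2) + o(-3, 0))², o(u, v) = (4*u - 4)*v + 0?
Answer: 2673580/3 ≈ 8.9119e+5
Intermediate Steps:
o(u, v) = v*(-4 + 4*u) (o(u, v) = (-4 + 4*u)*v + 0 = v*(-4 + 4*u) + 0 = v*(-4 + 4*u))
O(E, H) = (2 + 6*E)²/3 (O(E, H) = ((6*E + 2) + 4*0*(-1 - 3))²/3 = ((2 + 6*E) + 4*0*(-4))²/3 = ((2 + 6*E) + 0)²/3 = (2 + 6*E)²/3)
(-4178 + O(11, -68))*((1949 + 1150) - 3437) = (-4178 + 4*(1 + 3*11)²/3)*((1949 + 1150) - 3437) = (-4178 + 4*(1 + 33)²/3)*(3099 - 3437) = (-4178 + (4/3)*34²)*(-338) = (-4178 + (4/3)*1156)*(-338) = (-4178 + 4624/3)*(-338) = -7910/3*(-338) = 2673580/3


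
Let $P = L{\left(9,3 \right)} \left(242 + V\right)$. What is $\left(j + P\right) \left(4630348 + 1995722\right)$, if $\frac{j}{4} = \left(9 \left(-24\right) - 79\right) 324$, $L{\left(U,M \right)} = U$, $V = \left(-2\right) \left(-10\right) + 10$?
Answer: $-2517058463040$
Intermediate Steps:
$V = 30$ ($V = 20 + 10 = 30$)
$P = 2448$ ($P = 9 \left(242 + 30\right) = 9 \cdot 272 = 2448$)
$j = -382320$ ($j = 4 \left(9 \left(-24\right) - 79\right) 324 = 4 \left(-216 - 79\right) 324 = 4 \left(\left(-295\right) 324\right) = 4 \left(-95580\right) = -382320$)
$\left(j + P\right) \left(4630348 + 1995722\right) = \left(-382320 + 2448\right) \left(4630348 + 1995722\right) = \left(-379872\right) 6626070 = -2517058463040$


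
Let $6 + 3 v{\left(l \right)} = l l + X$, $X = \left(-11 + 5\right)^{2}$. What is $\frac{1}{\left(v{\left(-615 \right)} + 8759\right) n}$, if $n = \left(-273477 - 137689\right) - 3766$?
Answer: $- \frac{1}{55951090608} \approx -1.7873 \cdot 10^{-11}$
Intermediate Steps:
$X = 36$ ($X = \left(-6\right)^{2} = 36$)
$v{\left(l \right)} = 10 + \frac{l^{2}}{3}$ ($v{\left(l \right)} = -2 + \frac{l l + 36}{3} = -2 + \frac{l^{2} + 36}{3} = -2 + \frac{36 + l^{2}}{3} = -2 + \left(12 + \frac{l^{2}}{3}\right) = 10 + \frac{l^{2}}{3}$)
$n = -414932$ ($n = -411166 - 3766 = -414932$)
$\frac{1}{\left(v{\left(-615 \right)} + 8759\right) n} = \frac{1}{\left(\left(10 + \frac{\left(-615\right)^{2}}{3}\right) + 8759\right) \left(-414932\right)} = \frac{1}{\left(10 + \frac{1}{3} \cdot 378225\right) + 8759} \left(- \frac{1}{414932}\right) = \frac{1}{\left(10 + 126075\right) + 8759} \left(- \frac{1}{414932}\right) = \frac{1}{126085 + 8759} \left(- \frac{1}{414932}\right) = \frac{1}{134844} \left(- \frac{1}{414932}\right) = - \frac{1}{55951090608}$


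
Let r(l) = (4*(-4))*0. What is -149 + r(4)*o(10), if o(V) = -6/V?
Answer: -149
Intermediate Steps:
r(l) = 0 (r(l) = -16*0 = 0)
-149 + r(4)*o(10) = -149 + 0*(-6/10) = -149 + 0*(-6*1/10) = -149 + 0*(-3/5) = -149 + 0 = -149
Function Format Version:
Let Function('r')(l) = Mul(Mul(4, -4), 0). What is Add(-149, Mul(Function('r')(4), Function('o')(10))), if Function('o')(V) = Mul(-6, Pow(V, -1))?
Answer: -149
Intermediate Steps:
Function('r')(l) = 0 (Function('r')(l) = Mul(-16, 0) = 0)
Add(-149, Mul(Function('r')(4), Function('o')(10))) = Add(-149, Mul(0, Mul(-6, Pow(10, -1)))) = Add(-149, Mul(0, Mul(-6, Rational(1, 10)))) = Add(-149, Mul(0, Rational(-3, 5))) = Add(-149, 0) = -149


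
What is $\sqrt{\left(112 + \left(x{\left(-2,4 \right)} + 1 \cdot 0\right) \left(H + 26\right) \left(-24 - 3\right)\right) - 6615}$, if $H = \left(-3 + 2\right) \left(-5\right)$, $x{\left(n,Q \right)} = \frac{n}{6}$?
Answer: $4 i \sqrt{389} \approx 78.892 i$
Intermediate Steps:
$x{\left(n,Q \right)} = \frac{n}{6}$ ($x{\left(n,Q \right)} = n \frac{1}{6} = \frac{n}{6}$)
$H = 5$ ($H = \left(-1\right) \left(-5\right) = 5$)
$\sqrt{\left(112 + \left(x{\left(-2,4 \right)} + 1 \cdot 0\right) \left(H + 26\right) \left(-24 - 3\right)\right) - 6615} = \sqrt{\left(112 + \left(\frac{1}{6} \left(-2\right) + 1 \cdot 0\right) \left(5 + 26\right) \left(-24 - 3\right)\right) - 6615} = \sqrt{\left(112 + \left(- \frac{1}{3} + 0\right) 31 \left(-27\right)\right) - 6615} = \sqrt{\left(112 - -279\right) - 6615} = \sqrt{\left(112 + 279\right) - 6615} = \sqrt{391 - 6615} = \sqrt{-6224} = 4 i \sqrt{389}$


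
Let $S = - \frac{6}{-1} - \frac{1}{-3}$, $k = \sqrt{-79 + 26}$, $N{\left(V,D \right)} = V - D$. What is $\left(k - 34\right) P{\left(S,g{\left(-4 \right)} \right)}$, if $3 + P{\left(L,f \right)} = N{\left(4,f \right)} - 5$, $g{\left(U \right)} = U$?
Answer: $0$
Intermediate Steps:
$k = i \sqrt{53}$ ($k = \sqrt{-53} = i \sqrt{53} \approx 7.2801 i$)
$S = \frac{19}{3}$ ($S = \left(-6\right) \left(-1\right) - - \frac{1}{3} = 6 + \frac{1}{3} = \frac{19}{3} \approx 6.3333$)
$P{\left(L,f \right)} = -4 - f$ ($P{\left(L,f \right)} = -3 - \left(1 + f\right) = -4 - f$)
$\left(k - 34\right) P{\left(S,g{\left(-4 \right)} \right)} = \left(i \sqrt{53} - 34\right) \left(-4 - -4\right) = \left(-34 + i \sqrt{53}\right) \left(-4 + 4\right) = \left(-34 + i \sqrt{53}\right) 0 = 0$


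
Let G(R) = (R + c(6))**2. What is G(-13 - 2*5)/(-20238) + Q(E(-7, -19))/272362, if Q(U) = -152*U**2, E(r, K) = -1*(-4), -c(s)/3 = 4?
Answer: -191431133/2756031078 ≈ -0.069459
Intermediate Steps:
c(s) = -12 (c(s) = -3*4 = -12)
E(r, K) = 4
G(R) = (-12 + R)**2 (G(R) = (R - 12)**2 = (-12 + R)**2)
G(-13 - 2*5)/(-20238) + Q(E(-7, -19))/272362 = (-12 + (-13 - 2*5))**2/(-20238) - 152*4**2/272362 = (-12 + (-13 - 10))**2*(-1/20238) - 152*16*(1/272362) = (-12 - 23)**2*(-1/20238) - 2432*1/272362 = (-35)**2*(-1/20238) - 1216/136181 = 1225*(-1/20238) - 1216/136181 = -1225/20238 - 1216/136181 = -191431133/2756031078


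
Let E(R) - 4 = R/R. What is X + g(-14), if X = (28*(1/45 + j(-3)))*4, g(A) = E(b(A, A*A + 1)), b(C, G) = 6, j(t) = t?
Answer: -14783/45 ≈ -328.51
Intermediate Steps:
E(R) = 5 (E(R) = 4 + R/R = 4 + 1 = 5)
g(A) = 5
X = -15008/45 (X = (28*(1/45 - 3))*4 = (28*(-134/45))*4 = -3752/45*4 = -15008/45 ≈ -333.51)
X + g(-14) = -15008/45 + 5 = -14783/45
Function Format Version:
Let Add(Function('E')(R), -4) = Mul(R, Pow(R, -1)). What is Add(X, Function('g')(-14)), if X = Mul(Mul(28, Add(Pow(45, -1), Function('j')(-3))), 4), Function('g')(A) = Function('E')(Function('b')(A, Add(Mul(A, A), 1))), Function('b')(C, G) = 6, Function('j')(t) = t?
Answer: Rational(-14783, 45) ≈ -328.51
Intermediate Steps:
Function('E')(R) = 5 (Function('E')(R) = Add(4, Mul(R, Pow(R, -1))) = Add(4, 1) = 5)
Function('g')(A) = 5
X = Rational(-15008, 45) (X = Mul(Mul(28, Add(Pow(45, -1), -3)), 4) = Mul(Mul(28, Add(Rational(1, 45), -3)), 4) = Mul(Mul(28, Rational(-134, 45)), 4) = Mul(Rational(-3752, 45), 4) = Rational(-15008, 45) ≈ -333.51)
Add(X, Function('g')(-14)) = Add(Rational(-15008, 45), 5) = Rational(-14783, 45)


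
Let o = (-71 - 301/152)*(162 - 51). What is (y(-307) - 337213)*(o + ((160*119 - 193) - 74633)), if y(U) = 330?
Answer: 3271401751985/152 ≈ 2.1522e+10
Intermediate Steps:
o = -1231323/152 (o = (-71 - 301*1/152)*111 = (-71 - 301/152)*111 = -11093/152*111 = -1231323/152 ≈ -8100.8)
(y(-307) - 337213)*(o + ((160*119 - 193) - 74633)) = (330 - 337213)*(-1231323/152 + ((160*119 - 193) - 74633)) = -336883*(-1231323/152 + ((19040 - 193) - 74633)) = -336883*(-1231323/152 + (18847 - 74633)) = -336883*(-1231323/152 - 55786) = -336883*(-9710795/152) = 3271401751985/152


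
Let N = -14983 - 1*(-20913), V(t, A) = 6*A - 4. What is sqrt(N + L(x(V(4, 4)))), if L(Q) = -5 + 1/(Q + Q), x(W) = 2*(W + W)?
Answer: sqrt(9480010)/40 ≈ 76.974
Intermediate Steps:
V(t, A) = -4 + 6*A
x(W) = 4*W (x(W) = 2*(2*W) = 4*W)
N = 5930 (N = -14983 + 20913 = 5930)
L(Q) = -5 + 1/(2*Q)
sqrt(N + L(x(V(4, 4)))) = sqrt(5930 + (-5 + 1/(2*((4*(-4 + 6*4)))))) = sqrt(5930 + (-5 + 1/(2*((4*(-4 + 24)))))) = sqrt(5930 + (-5 + 1/(2*((4*20))))) = sqrt(5930 + (-5 + (1/2)/80)) = sqrt(5930 + (-5 + (1/2)*(1/80))) = sqrt(5930 + (-5 + 1/160)) = sqrt(5930 - 799/160) = sqrt(948001/160) = sqrt(9480010)/40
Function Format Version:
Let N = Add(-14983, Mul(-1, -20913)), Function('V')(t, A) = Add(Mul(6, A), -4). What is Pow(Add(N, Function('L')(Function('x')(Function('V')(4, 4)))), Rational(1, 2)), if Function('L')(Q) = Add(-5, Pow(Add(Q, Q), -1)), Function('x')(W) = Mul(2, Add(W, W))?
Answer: Mul(Rational(1, 40), Pow(9480010, Rational(1, 2))) ≈ 76.974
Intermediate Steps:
Function('V')(t, A) = Add(-4, Mul(6, A))
Function('x')(W) = Mul(4, W) (Function('x')(W) = Mul(2, Mul(2, W)) = Mul(4, W))
N = 5930 (N = Add(-14983, 20913) = 5930)
Function('L')(Q) = Add(-5, Mul(Rational(1, 2), Pow(Q, -1))) (Function('L')(Q) = Add(-5, Pow(Mul(2, Q), -1)) = Add(-5, Mul(Rational(1, 2), Pow(Q, -1))))
Pow(Add(N, Function('L')(Function('x')(Function('V')(4, 4)))), Rational(1, 2)) = Pow(Add(5930, Add(-5, Mul(Rational(1, 2), Pow(Mul(4, Add(-4, Mul(6, 4))), -1)))), Rational(1, 2)) = Pow(Add(5930, Add(-5, Mul(Rational(1, 2), Pow(Mul(4, Add(-4, 24)), -1)))), Rational(1, 2)) = Pow(Add(5930, Add(-5, Mul(Rational(1, 2), Pow(Mul(4, 20), -1)))), Rational(1, 2)) = Pow(Add(5930, Add(-5, Mul(Rational(1, 2), Pow(80, -1)))), Rational(1, 2)) = Pow(Add(5930, Add(-5, Mul(Rational(1, 2), Rational(1, 80)))), Rational(1, 2)) = Pow(Add(5930, Add(-5, Rational(1, 160))), Rational(1, 2)) = Pow(Add(5930, Rational(-799, 160)), Rational(1, 2)) = Pow(Rational(948001, 160), Rational(1, 2)) = Mul(Rational(1, 40), Pow(9480010, Rational(1, 2)))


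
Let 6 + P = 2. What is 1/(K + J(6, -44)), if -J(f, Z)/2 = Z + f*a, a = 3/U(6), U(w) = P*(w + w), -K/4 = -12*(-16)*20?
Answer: -4/61085 ≈ -6.5483e-5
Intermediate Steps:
P = -4 (P = -6 + 2 = -4)
K = -15360 (K = -4*(-12*(-16))*20 = -768*20 = -4*3840 = -15360)
U(w) = -8*w (U(w) = -4*(w + w) = -8*w)
a = -1/16 (a = 3/((-8*6)) = 3/(-48) = 3*(-1/48) = -1/16 ≈ -0.062500)
J(f, Z) = -2*Z + f/8 (J(f, Z) = -2*(Z + f*(-1/16)) = -2*(Z - f/16) = -2*Z + f/8)
1/(K + J(6, -44)) = 1/(-15360 + (-2*(-44) + (1/8)*6)) = 1/(-15360 + (88 + 3/4)) = 1/(-15360 + 355/4) = 1/(-61085/4) = -4/61085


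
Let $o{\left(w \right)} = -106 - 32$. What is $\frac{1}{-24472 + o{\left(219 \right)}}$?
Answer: $- \frac{1}{24610} \approx -4.0634 \cdot 10^{-5}$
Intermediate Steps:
$o{\left(w \right)} = -138$
$\frac{1}{-24472 + o{\left(219 \right)}} = \frac{1}{-24472 - 138} = \frac{1}{-24610} = - \frac{1}{24610}$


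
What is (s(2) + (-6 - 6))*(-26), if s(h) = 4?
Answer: 208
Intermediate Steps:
(s(2) + (-6 - 6))*(-26) = (4 + (-6 - 6))*(-26) = (4 - 12)*(-26) = -8*(-26) = 208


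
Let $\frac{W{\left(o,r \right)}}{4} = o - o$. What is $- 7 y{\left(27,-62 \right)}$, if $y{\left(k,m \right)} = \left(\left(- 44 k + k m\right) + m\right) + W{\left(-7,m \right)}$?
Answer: $20468$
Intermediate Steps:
$W{\left(o,r \right)} = 0$ ($W{\left(o,r \right)} = 4 \left(o - o\right) = 4 \cdot 0 = 0$)
$y{\left(k,m \right)} = m - 44 k + k m$ ($y{\left(k,m \right)} = \left(\left(- 44 k + k m\right) + m\right) + 0 = \left(m - 44 k + k m\right) + 0 = m - 44 k + k m$)
$- 7 y{\left(27,-62 \right)} = - 7 \left(-62 - 1188 + 27 \left(-62\right)\right) = - 7 \left(-62 - 1188 - 1674\right) = \left(-7\right) \left(-2924\right) = 20468$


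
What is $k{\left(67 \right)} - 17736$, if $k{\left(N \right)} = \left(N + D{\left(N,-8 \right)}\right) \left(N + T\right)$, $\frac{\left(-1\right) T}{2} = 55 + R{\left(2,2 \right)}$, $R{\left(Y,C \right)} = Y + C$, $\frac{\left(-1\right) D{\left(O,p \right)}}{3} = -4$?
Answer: $-21765$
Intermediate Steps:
$D{\left(O,p \right)} = 12$ ($D{\left(O,p \right)} = \left(-3\right) \left(-4\right) = 12$)
$R{\left(Y,C \right)} = C + Y$
$T = -118$ ($T = - 2 \left(55 + \left(2 + 2\right)\right) = - 2 \left(55 + 4\right) = \left(-2\right) 59 = -118$)
$k{\left(N \right)} = \left(-118 + N\right) \left(12 + N\right)$ ($k{\left(N \right)} = \left(N + 12\right) \left(N - 118\right) = \left(12 + N\right) \left(-118 + N\right) = \left(-118 + N\right) \left(12 + N\right)$)
$k{\left(67 \right)} - 17736 = \left(-1416 + 67^{2} - 7102\right) - 17736 = \left(-1416 + 4489 - 7102\right) - 17736 = -4029 - 17736 = -21765$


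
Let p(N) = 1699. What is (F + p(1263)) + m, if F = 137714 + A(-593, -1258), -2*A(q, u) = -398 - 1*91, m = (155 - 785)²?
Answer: 1073115/2 ≈ 5.3656e+5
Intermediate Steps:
m = 396900 (m = (-630)² = 396900)
A(q, u) = 489/2 (A(q, u) = -(-398 - 1*91)/2 = -(-398 - 91)/2 = -½*(-489) = 489/2)
F = 275917/2 (F = 137714 + 489/2 = 275917/2 ≈ 1.3796e+5)
(F + p(1263)) + m = (275917/2 + 1699) + 396900 = 279315/2 + 396900 = 1073115/2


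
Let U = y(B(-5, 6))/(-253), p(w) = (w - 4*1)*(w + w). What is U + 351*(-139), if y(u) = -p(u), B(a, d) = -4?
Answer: -12343553/253 ≈ -48789.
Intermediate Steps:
p(w) = 2*w*(-4 + w) (p(w) = (w - 4)*(2*w) = (-4 + w)*(2*w) = 2*w*(-4 + w))
y(u) = -2*u*(-4 + u)
U = 64/253 (U = (2*(-4)*(4 - 1*(-4)))/(-253) = (2*(-4)*(4 + 4))*(-1/253) = (2*(-4)*8)*(-1/253) = -64*(-1/253) = 64/253 ≈ 0.25296)
U + 351*(-139) = 64/253 + 351*(-139) = 64/253 - 48789 = -12343553/253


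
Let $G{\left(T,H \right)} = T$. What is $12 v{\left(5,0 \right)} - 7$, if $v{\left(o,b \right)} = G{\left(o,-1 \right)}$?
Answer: $53$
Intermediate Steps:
$v{\left(o,b \right)} = o$
$12 v{\left(5,0 \right)} - 7 = 12 \cdot 5 - 7 = 60 - 7 = 53$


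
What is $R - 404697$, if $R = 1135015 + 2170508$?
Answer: $2900826$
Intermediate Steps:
$R = 3305523$
$R - 404697 = 3305523 - 404697 = 2900826$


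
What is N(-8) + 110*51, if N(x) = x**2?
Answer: 5674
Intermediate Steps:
N(-8) + 110*51 = (-8)**2 + 110*51 = 64 + 5610 = 5674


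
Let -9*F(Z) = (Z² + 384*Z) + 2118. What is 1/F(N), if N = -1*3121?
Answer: -9/8544295 ≈ -1.0533e-6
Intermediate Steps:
N = -3121
F(Z) = -706/3 - 128*Z/3 - Z²/9 (F(Z) = -((Z² + 384*Z) + 2118)/9 = -(2118 + Z² + 384*Z)/9 = -706/3 - 128*Z/3 - Z²/9)
1/F(N) = 1/(-706/3 - 128/3*(-3121) - ⅑*(-3121)²) = 1/(-706/3 + 399488/3 - ⅑*9740641) = 1/(-706/3 + 399488/3 - 9740641/9) = 1/(-8544295/9) = -9/8544295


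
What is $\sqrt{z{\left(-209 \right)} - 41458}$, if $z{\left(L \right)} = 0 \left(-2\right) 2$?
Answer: $i \sqrt{41458} \approx 203.61 i$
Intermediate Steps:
$z{\left(L \right)} = 0$ ($z{\left(L \right)} = 0 \cdot 2 = 0$)
$\sqrt{z{\left(-209 \right)} - 41458} = \sqrt{0 - 41458} = \sqrt{-41458} = i \sqrt{41458}$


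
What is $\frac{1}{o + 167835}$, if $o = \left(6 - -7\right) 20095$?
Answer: $\frac{1}{429070} \approx 2.3306 \cdot 10^{-6}$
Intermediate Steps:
$o = 261235$ ($o = \left(6 + 7\right) 20095 = 13 \cdot 20095 = 261235$)
$\frac{1}{o + 167835} = \frac{1}{261235 + 167835} = \frac{1}{429070}$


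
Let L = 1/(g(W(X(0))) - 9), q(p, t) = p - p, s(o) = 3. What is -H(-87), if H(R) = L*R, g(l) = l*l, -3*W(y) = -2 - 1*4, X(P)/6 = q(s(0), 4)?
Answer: -87/5 ≈ -17.400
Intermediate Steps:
q(p, t) = 0
X(P) = 0 (X(P) = 6*0 = 0)
W(y) = 2 (W(y) = -(-2 - 1*4)/3 = -(-2 - 4)/3 = -1/3*(-6) = 2)
g(l) = l**2
L = -1/5 (L = 1/(2**2 - 9) = 1/(4 - 9) = 1/(-5) = -1/5 ≈ -0.20000)
H(R) = -R/5
-H(-87) = -(-1)*(-87)/5 = -1*87/5 = -87/5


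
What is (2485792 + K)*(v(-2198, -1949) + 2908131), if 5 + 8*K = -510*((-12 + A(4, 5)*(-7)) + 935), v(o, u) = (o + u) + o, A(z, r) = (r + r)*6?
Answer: 28480740862293/4 ≈ 7.1202e+12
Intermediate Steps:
A(z, r) = 12*r (A(z, r) = (2*r)*6 = 12*r)
v(o, u) = u + 2*o
K = -256535/8 (K = -5/8 + (-510*((-12 + (12*5)*(-7)) + 935))/8 = -5/8 + (-510*((-12 + 60*(-7)) + 935))/8 = -5/8 + (-510*((-12 - 420) + 935))/8 = -5/8 + (-510*(-432 + 935))/8 = -5/8 + (-510*503)/8 = -5/8 + (⅛)*(-256530) = -5/8 - 128265/4 = -256535/8 ≈ -32067.)
(2485792 + K)*(v(-2198, -1949) + 2908131) = (2485792 - 256535/8)*((-1949 + 2*(-2198)) + 2908131) = 19629801*((-1949 - 4396) + 2908131)/8 = 19629801*(-6345 + 2908131)/8 = (19629801/8)*2901786 = 28480740862293/4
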